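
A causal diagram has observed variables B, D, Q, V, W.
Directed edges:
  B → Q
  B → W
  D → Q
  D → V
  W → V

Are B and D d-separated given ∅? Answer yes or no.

Bayes-Ball from B | ∅ reaches {Q,V,W}.
D ∉ reach(B|∅) ⇒ B ⊥ D | ∅.

Yes — B ⊥ D | ∅.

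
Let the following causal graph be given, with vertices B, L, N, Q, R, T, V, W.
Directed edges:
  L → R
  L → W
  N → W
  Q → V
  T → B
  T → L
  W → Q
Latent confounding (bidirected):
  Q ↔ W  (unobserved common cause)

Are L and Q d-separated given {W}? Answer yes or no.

No — L and Q are d-connected given {W}.

Bayes-Ball from L | {W} reaches {B,N,Q,R,T,V}.
Q ∈ reach(L|{W}) ⇒ L ⊥̸ Q | {W}.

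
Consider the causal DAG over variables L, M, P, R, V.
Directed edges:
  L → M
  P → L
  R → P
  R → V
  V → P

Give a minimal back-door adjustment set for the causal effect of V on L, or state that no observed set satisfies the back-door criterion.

desc(V)\{V}={L,M,P}; candidates ⊆ {R}.
size 0: {}; under {} V still reaches {L,M,P,R} ∋ L.
{R}: V⊥L given {R} in G with V→· removed — back-door holds.

V→L: minimal back-door set {R}.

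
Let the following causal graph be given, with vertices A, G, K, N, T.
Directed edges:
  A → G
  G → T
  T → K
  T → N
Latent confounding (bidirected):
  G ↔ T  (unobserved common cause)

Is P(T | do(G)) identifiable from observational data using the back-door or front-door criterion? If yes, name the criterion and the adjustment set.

desc(G)\{G}={K,N,T}; candidates ⊆ {A}.
G↔T: latent back-door arc(s) into G.
size 0: {}; under {} G still reaches {A,K,N,T} ∋ T.
size 1: {A}; under {A} G still reaches {K,N,T} ∋ T.
G↔T cannot be blocked by any observed set — no back-door set.
No mediator lies on a directed G→…→T path.
Neither criterion identifies P(T|do(G)) in this graph.

P(T|do(G)): not identifiable (no BD/FD set).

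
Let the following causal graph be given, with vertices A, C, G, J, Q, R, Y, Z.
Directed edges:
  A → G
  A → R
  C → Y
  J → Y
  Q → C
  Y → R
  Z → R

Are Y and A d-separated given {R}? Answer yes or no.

No — Y and A are d-connected given {R}.

Bayes-Ball from Y | {R} reaches {A,C,G,J,Q,Z}.
A ∈ reach(Y|{R}) ⇒ Y ⊥̸ A | {R}.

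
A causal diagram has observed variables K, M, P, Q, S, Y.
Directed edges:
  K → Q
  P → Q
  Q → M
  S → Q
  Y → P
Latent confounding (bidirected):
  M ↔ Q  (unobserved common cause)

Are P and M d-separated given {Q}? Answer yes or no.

Bayes-Ball from P | {Q} reaches {K,M,S,Y}.
M ∈ reach(P|{Q}) ⇒ P ⊥̸ M | {Q}.

No — P and M are d-connected given {Q}.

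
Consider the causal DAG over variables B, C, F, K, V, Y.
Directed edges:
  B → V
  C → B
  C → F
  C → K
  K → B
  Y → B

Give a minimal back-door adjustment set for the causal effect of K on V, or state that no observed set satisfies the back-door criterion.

K→V: minimal back-door set {C}.

desc(K)\{K}={B,V}; candidates ⊆ {C,F,Y}.
size 0: {}; under {} K still reaches {B,C,F,V} ∋ V.
{C}: K⊥V given {C} in G with K→· removed — back-door holds.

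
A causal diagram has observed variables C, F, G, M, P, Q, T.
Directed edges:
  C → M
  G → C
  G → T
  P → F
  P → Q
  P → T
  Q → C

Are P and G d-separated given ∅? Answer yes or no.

Bayes-Ball from P | ∅ reaches {C,F,M,Q,T}.
G ∉ reach(P|∅) ⇒ P ⊥ G | ∅.

Yes — P ⊥ G | ∅.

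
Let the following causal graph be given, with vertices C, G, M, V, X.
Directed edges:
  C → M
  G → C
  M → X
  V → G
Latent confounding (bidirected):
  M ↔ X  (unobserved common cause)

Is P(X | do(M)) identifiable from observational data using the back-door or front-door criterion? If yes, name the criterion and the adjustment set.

desc(M)\{M}={X}; candidates ⊆ {C,G,V}.
M↔X: latent back-door arc(s) into M.
size 0: {}; under {} M still reaches {C,G,V,X} ∋ X.
size 1: {C}, {G}, {V}; under {C} M still reaches {X} ∋ X.
size 2: {C,G}, {C,V}, {G,V}; under {C,G} M still reaches {X} ∋ X.
M↔X cannot be blocked by any observed set — no back-door set.
No mediator lies on a directed M→…→X path.
Neither criterion identifies P(X|do(M)) in this graph.

P(X|do(M)): not identifiable (no BD/FD set).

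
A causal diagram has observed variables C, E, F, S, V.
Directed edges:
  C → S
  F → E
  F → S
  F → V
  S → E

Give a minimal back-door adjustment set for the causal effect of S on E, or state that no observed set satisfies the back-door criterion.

S→E: minimal back-door set {F}.

desc(S)\{S}={E}; candidates ⊆ {C,F,V}.
size 0: {}; under {} S still reaches {C,E,F,V} ∋ E.
{F}: S⊥E given {F} in G with S→· removed — back-door holds.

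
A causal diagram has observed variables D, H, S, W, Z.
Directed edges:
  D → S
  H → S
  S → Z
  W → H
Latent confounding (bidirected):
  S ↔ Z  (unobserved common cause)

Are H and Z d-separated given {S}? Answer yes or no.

Bayes-Ball from H | {S} reaches {D,W,Z}.
Z ∈ reach(H|{S}) ⇒ H ⊥̸ Z | {S}.

No — H and Z are d-connected given {S}.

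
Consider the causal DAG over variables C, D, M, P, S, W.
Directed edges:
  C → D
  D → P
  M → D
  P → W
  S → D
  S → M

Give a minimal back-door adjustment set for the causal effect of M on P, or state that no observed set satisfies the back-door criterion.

M→P: minimal back-door set {S}.

desc(M)\{M}={D,P,W}; candidates ⊆ {C,S}.
size 0: {}; under {} M still reaches {D,P,S,W} ∋ P.
{S}: M⊥P given {S} in G with M→· removed — back-door holds.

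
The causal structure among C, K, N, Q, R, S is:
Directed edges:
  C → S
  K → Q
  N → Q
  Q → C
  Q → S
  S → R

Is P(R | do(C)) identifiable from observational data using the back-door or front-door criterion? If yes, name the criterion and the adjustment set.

desc(C)\{C}={R,S}; candidates ⊆ {K,N,Q}.
size 0: {}; under {} C still reaches {K,N,Q,R,S} ∋ R.
{Q}: C⊥R given {Q} in G with C→· removed — back-door holds.
P(R|do(C)) = Σ_{Q} P(R|C,Q)·P(Q).

P(R|do(C)): backdoor, adjust for {Q}.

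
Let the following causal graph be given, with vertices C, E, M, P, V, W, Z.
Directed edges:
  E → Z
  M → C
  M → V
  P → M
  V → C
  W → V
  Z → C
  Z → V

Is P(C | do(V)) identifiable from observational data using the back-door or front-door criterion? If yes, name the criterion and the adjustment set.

P(C|do(V)): backdoor, adjust for {M, Z}.

desc(V)\{V}={C}; candidates ⊆ {E,M,P,W,Z}.
size 0: {}; under {} V still reaches {C,E,M,P,W,Z} ∋ C.
size 1: {E}, {M}, {P} …(+2); under {E} V still reaches {C,M,P,W,Z} ∋ C.
{M,Z}: V⊥C given {M,Z} in G with V→· removed — back-door holds.
P(C|do(V)) = Σ_{M,Z} P(C|V,M,Z)·P(M,Z).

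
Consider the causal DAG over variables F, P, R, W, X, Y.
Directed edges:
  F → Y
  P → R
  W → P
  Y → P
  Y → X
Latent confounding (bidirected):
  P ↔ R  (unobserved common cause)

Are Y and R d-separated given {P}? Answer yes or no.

No — Y and R are d-connected given {P}.

Bayes-Ball from Y | {P} reaches {F,R,W,X}.
R ∈ reach(Y|{P}) ⇒ Y ⊥̸ R | {P}.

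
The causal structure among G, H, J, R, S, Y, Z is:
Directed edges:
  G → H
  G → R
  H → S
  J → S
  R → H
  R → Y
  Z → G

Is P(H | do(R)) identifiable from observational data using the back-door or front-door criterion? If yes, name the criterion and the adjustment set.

P(H|do(R)): backdoor, adjust for {G}.

desc(R)\{R}={H,S,Y}; candidates ⊆ {G,J,Z}.
size 0: {}; under {} R still reaches {G,H,S,Z} ∋ H.
{G}: R⊥H given {G} in G with R→· removed — back-door holds.
P(H|do(R)) = Σ_{G} P(H|R,G)·P(G).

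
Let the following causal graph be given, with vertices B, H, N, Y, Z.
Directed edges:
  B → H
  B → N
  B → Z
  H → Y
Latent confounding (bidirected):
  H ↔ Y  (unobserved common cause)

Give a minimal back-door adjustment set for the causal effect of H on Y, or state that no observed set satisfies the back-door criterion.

H→Y: no observed back-door set.

desc(H)\{H}={Y}; candidates ⊆ {B,N,Z}.
H↔Y: latent back-door arc(s) into H.
size 0: {}; under {} H still reaches {B,N,Y,Z} ∋ Y.
size 1: {B}, {N}, {Z}; under {B} H still reaches {Y} ∋ Y.
size 2: {B,N}, {B,Z}, {N,Z}; under {B,N} H still reaches {Y} ∋ Y.
H↔Y cannot be blocked by any observed set — no back-door set.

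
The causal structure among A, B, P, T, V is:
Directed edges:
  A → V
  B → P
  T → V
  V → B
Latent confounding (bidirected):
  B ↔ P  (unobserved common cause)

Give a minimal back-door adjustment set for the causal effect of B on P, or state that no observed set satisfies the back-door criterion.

desc(B)\{B}={P}; candidates ⊆ {A,T,V}.
B↔P: latent back-door arc(s) into B.
size 0: {}; under {} B still reaches {A,P,T,V} ∋ P.
size 1: {A}, {T}, {V}; under {A} B still reaches {P,T,V} ∋ P.
size 2: {A,T}, {A,V}, {T,V}; under {A,T} B still reaches {P,V} ∋ P.
B↔P cannot be blocked by any observed set — no back-door set.

B→P: no observed back-door set.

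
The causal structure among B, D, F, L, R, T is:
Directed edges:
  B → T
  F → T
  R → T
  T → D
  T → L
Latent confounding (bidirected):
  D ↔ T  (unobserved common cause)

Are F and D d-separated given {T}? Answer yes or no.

Bayes-Ball from F | {T} reaches {B,D,R}.
D ∈ reach(F|{T}) ⇒ F ⊥̸ D | {T}.

No — F and D are d-connected given {T}.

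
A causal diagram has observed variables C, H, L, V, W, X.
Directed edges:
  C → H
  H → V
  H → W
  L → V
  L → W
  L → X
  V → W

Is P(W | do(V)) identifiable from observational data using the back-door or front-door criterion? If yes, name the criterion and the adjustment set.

desc(V)\{V}={W}; candidates ⊆ {C,H,L,X}.
size 0: {}; under {} V still reaches {C,H,L,W,X} ∋ W.
size 1: {C}, {H}, {L} …(+1); under {C} V still reaches {H,L,W,X} ∋ W.
{H,L}: V⊥W given {H,L} in G with V→· removed — back-door holds.
P(W|do(V)) = Σ_{H,L} P(W|V,H,L)·P(H,L).

P(W|do(V)): backdoor, adjust for {H, L}.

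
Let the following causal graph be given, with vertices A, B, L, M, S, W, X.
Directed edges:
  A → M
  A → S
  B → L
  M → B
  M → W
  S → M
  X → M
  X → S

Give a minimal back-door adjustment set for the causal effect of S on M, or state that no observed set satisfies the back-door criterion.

S→M: minimal back-door set {A, X}.

desc(S)\{S}={B,L,M,W}; candidates ⊆ {A,X}.
size 0: {}; under {} S still reaches {A,B,L,M,W,X} ∋ M.
size 1: {A}, {X}; under {A} S still reaches {B,L,M,W,X} ∋ M.
{A,X}: S⊥M given {A,X} in G with S→· removed — back-door holds.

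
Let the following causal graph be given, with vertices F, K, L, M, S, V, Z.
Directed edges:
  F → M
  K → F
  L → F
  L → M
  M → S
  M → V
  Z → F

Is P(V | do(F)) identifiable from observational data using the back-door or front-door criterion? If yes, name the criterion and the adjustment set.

P(V|do(F)): backdoor, adjust for {L}.

desc(F)\{F}={M,S,V}; candidates ⊆ {K,L,Z}.
size 0: {}; under {} F still reaches {K,L,M,S,V,Z} ∋ V.
{L}: F⊥V given {L} in G with F→· removed — back-door holds.
P(V|do(F)) = Σ_{L} P(V|F,L)·P(L).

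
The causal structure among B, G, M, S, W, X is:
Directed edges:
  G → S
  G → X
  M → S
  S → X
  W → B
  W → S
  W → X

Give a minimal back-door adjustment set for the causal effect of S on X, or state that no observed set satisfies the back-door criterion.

S→X: minimal back-door set {G, W}.

desc(S)\{S}={X}; candidates ⊆ {B,G,M,W}.
size 0: {}; under {} S still reaches {B,G,M,W,X} ∋ X.
size 1: {B}, {G}, {M} …(+1); under {B} S still reaches {G,M,W,X} ∋ X.
{G,W}: S⊥X given {G,W} in G with S→· removed — back-door holds.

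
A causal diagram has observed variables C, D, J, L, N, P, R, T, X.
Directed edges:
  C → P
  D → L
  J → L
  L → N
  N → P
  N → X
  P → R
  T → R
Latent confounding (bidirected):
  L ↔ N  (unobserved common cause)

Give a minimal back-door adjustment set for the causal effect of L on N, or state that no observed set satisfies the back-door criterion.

L→N: no observed back-door set.

desc(L)\{L}={N,P,R,X}; candidates ⊆ {C,D,J,T}.
L↔N: latent back-door arc(s) into L.
size 0: {}; under {} L still reaches {D,J,N,P,R,X} ∋ N.
size 1: {C}, {D}, {J} …(+1); under {C} L still reaches {D,J,N,P,R,X} ∋ N.
size 2: {C,D}, {C,J}, {C,T} …(+3); under {C,D} L still reaches {J,N,P,R,X} ∋ N.
L↔N cannot be blocked by any observed set — no back-door set.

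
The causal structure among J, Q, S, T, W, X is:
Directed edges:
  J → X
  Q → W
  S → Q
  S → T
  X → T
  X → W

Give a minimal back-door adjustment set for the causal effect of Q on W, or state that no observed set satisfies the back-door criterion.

Q→W: minimal back-door set ∅.

desc(Q)\{Q}={W}; candidates ⊆ {J,S,T,X}.
∅: Q⊥W given ∅ in G with Q→· removed — back-door holds.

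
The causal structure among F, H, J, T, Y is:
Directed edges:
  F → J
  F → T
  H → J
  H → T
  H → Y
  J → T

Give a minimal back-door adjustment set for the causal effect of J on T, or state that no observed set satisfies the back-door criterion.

desc(J)\{J}={T}; candidates ⊆ {F,H,Y}.
size 0: {}; under {} J still reaches {F,H,T,Y} ∋ T.
size 1: {F}, {H}, {Y}; under {F} J still reaches {H,T,Y} ∋ T.
{F,H}: J⊥T given {F,H} in G with J→· removed — back-door holds.

J→T: minimal back-door set {F, H}.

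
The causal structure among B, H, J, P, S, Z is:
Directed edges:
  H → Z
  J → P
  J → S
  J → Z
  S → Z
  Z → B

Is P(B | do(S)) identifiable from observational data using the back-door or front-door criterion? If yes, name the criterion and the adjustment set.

P(B|do(S)): backdoor, adjust for {J}.

desc(S)\{S}={B,Z}; candidates ⊆ {H,J,P}.
size 0: {}; under {} S still reaches {B,J,P,Z} ∋ B.
{J}: S⊥B given {J} in G with S→· removed — back-door holds.
P(B|do(S)) = Σ_{J} P(B|S,J)·P(J).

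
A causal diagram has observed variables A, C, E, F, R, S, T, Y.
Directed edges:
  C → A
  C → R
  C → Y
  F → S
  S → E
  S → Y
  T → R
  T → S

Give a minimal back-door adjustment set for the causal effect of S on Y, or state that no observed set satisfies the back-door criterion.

desc(S)\{S}={E,Y}; candidates ⊆ {A,C,F,R,T}.
∅: S⊥Y given ∅ in G with S→· removed — back-door holds.

S→Y: minimal back-door set ∅.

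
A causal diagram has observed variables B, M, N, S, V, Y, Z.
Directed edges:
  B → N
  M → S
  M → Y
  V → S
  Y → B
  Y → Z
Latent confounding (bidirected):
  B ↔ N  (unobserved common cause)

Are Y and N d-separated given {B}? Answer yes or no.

Bayes-Ball from Y | {B} reaches {M,N,S,Z}.
N ∈ reach(Y|{B}) ⇒ Y ⊥̸ N | {B}.

No — Y and N are d-connected given {B}.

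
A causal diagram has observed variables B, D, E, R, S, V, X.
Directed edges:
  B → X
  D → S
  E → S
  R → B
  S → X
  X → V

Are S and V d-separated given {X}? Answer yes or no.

Bayes-Ball from S | {X} reaches {B,D,E,R}.
V ∉ reach(S|{X}) ⇒ S ⊥ V | {X}.

Yes — S ⊥ V | {X}.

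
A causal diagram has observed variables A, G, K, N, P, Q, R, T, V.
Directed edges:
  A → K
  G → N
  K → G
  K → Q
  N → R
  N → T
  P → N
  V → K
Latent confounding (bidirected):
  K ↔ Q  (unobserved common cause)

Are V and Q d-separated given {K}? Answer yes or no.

No — V and Q are d-connected given {K}.

Bayes-Ball from V | {K} reaches {A,Q}.
Q ∈ reach(V|{K}) ⇒ V ⊥̸ Q | {K}.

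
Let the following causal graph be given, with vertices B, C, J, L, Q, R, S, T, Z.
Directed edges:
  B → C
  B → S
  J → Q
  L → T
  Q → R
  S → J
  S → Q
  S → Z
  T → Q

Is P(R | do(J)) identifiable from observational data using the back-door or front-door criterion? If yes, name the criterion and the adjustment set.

P(R|do(J)): backdoor, adjust for {S}.

desc(J)\{J}={Q,R}; candidates ⊆ {B,C,L,S,T,Z}.
size 0: {}; under {} J still reaches {B,C,Q,R,S,Z} ∋ R.
{S}: J⊥R given {S} in G with J→· removed — back-door holds.
P(R|do(J)) = Σ_{S} P(R|J,S)·P(S).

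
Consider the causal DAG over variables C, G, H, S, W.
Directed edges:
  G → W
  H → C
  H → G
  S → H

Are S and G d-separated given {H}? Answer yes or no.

Yes — S ⊥ G | {H}.

Bayes-Ball from S | {H} reaches ∅.
G ∉ reach(S|{H}) ⇒ S ⊥ G | {H}.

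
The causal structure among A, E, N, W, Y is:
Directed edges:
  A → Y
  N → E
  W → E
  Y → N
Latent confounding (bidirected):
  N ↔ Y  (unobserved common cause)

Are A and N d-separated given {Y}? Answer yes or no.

No — A and N are d-connected given {Y}.

Bayes-Ball from A | {Y} reaches {E,N}.
N ∈ reach(A|{Y}) ⇒ A ⊥̸ N | {Y}.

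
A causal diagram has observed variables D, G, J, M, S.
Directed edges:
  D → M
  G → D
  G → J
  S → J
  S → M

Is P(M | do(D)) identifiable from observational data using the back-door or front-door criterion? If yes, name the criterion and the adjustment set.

desc(D)\{D}={M}; candidates ⊆ {G,J,S}.
∅: D⊥M given ∅ in G with D→· removed — back-door holds.
P(M|do(D)) = P(M|D) — no adjustment needed.

P(M|do(D)): backdoor, adjust for ∅.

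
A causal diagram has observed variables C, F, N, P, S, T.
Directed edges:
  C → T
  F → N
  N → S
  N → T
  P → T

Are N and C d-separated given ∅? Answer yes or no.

Yes — N ⊥ C | ∅.

Bayes-Ball from N | ∅ reaches {F,S,T}.
C ∉ reach(N|∅) ⇒ N ⊥ C | ∅.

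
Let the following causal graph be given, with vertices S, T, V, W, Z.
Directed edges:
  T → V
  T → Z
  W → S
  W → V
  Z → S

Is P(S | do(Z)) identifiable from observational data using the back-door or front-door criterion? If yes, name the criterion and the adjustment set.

desc(Z)\{Z}={S}; candidates ⊆ {T,V,W}.
∅: Z⊥S given ∅ in G with Z→· removed — back-door holds.
P(S|do(Z)) = P(S|Z) — no adjustment needed.

P(S|do(Z)): backdoor, adjust for ∅.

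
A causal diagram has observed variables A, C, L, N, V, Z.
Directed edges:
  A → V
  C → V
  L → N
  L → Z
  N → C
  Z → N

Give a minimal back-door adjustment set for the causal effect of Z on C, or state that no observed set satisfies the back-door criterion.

Z→C: minimal back-door set {L}.

desc(Z)\{Z}={C,N,V}; candidates ⊆ {A,L}.
size 0: {}; under {} Z still reaches {C,L,N,V} ∋ C.
{L}: Z⊥C given {L} in G with Z→· removed — back-door holds.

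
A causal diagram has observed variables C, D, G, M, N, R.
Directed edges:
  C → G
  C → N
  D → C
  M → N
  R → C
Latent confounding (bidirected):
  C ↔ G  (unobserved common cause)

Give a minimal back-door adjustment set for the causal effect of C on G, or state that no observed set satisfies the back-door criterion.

desc(C)\{C}={G,N}; candidates ⊆ {D,M,R}.
C↔G: latent back-door arc(s) into C.
size 0: {}; under {} C still reaches {D,G,R} ∋ G.
size 1: {D}, {M}, {R}; under {D} C still reaches {G,R} ∋ G.
size 2: {D,M}, {D,R}, {M,R}; under {D,M} C still reaches {G,R} ∋ G.
C↔G cannot be blocked by any observed set — no back-door set.

C→G: no observed back-door set.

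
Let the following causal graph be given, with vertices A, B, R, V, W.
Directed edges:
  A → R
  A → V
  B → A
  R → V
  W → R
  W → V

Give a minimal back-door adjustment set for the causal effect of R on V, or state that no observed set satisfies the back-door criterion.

R→V: minimal back-door set {A, W}.

desc(R)\{R}={V}; candidates ⊆ {A,B,W}.
size 0: {}; under {} R still reaches {A,B,V,W} ∋ V.
size 1: {A}, {B}, {W}; under {A} R still reaches {V,W} ∋ V.
{A,W}: R⊥V given {A,W} in G with R→· removed — back-door holds.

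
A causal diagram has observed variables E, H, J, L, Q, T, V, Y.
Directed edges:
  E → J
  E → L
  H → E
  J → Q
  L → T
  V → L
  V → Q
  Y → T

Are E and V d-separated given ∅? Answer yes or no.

Yes — E ⊥ V | ∅.

Bayes-Ball from E | ∅ reaches {H,J,L,Q,T}.
V ∉ reach(E|∅) ⇒ E ⊥ V | ∅.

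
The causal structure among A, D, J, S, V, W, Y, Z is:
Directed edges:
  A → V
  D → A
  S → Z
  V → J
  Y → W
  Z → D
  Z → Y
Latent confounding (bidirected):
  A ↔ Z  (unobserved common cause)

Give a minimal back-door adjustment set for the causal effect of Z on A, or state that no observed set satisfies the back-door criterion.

desc(Z)\{Z}={A,D,J,V,W,Y}; candidates ⊆ {S}.
Z↔A: latent back-door arc(s) into Z.
size 0: {}; under {} Z still reaches {A,J,S,V} ∋ A.
size 1: {S}; under {S} Z still reaches {A,J,V} ∋ A.
Z↔A cannot be blocked by any observed set — no back-door set.

Z→A: no observed back-door set.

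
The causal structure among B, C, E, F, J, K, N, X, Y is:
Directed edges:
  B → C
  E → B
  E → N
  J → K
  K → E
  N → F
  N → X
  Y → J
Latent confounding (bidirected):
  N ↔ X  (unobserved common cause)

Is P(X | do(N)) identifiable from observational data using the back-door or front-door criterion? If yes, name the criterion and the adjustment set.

desc(N)\{N}={F,X}; candidates ⊆ {B,C,E,J,K,Y}.
N↔X: latent back-door arc(s) into N.
size 0: {}; under {} N still reaches {B,C,E,J,K,X,Y} ∋ X.
size 1: {B}, {C}, {E} …(+3); under {B} N still reaches {E,J,K,X,Y} ∋ X.
size 2: {B,C}, {B,E}, {B,J} …(+12); under {B,C} N still reaches {E,J,K,X,Y} ∋ X.
N↔X cannot be blocked by any observed set — no back-door set.
No mediator lies on a directed N→…→X path.
Neither criterion identifies P(X|do(N)) in this graph.

P(X|do(N)): not identifiable (no BD/FD set).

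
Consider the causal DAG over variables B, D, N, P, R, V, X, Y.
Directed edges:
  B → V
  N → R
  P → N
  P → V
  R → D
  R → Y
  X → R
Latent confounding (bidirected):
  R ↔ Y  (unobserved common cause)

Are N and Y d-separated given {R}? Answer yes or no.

No — N and Y are d-connected given {R}.

Bayes-Ball from N | {R} reaches {P,V,X,Y}.
Y ∈ reach(N|{R}) ⇒ N ⊥̸ Y | {R}.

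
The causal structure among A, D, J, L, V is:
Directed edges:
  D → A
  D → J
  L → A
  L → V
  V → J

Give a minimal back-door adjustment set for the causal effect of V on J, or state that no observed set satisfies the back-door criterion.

V→J: minimal back-door set ∅.

desc(V)\{V}={J}; candidates ⊆ {A,D,L}.
∅: V⊥J given ∅ in G with V→· removed — back-door holds.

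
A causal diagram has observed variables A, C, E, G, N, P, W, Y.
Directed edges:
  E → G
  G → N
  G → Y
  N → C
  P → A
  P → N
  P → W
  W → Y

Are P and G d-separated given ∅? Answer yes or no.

Yes — P ⊥ G | ∅.

Bayes-Ball from P | ∅ reaches {A,C,N,W,Y}.
G ∉ reach(P|∅) ⇒ P ⊥ G | ∅.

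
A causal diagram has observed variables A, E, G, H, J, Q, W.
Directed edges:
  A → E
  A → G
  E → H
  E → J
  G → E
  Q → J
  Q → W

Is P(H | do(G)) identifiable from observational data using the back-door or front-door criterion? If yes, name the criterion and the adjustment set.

desc(G)\{G}={E,H,J}; candidates ⊆ {A,Q,W}.
size 0: {}; under {} G still reaches {A,E,H,J} ∋ H.
{A}: G⊥H given {A} in G with G→· removed — back-door holds.
P(H|do(G)) = Σ_{A} P(H|G,A)·P(A).

P(H|do(G)): backdoor, adjust for {A}.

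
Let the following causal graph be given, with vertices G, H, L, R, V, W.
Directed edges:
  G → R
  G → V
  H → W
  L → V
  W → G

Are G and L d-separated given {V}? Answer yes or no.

No — G and L are d-connected given {V}.

Bayes-Ball from G | {V} reaches {H,L,R,W}.
L ∈ reach(G|{V}) ⇒ G ⊥̸ L | {V}.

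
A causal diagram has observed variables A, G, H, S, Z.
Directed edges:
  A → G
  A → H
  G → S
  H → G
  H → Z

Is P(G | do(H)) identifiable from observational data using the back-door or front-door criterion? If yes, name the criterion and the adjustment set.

desc(H)\{H}={G,S,Z}; candidates ⊆ {A}.
size 0: {}; under {} H still reaches {A,G,S} ∋ G.
{A}: H⊥G given {A} in G with H→· removed — back-door holds.
P(G|do(H)) = Σ_{A} P(G|H,A)·P(A).

P(G|do(H)): backdoor, adjust for {A}.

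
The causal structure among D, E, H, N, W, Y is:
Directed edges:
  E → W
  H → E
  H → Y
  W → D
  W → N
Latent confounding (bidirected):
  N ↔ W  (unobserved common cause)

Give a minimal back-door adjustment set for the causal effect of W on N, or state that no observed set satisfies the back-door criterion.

desc(W)\{W}={D,N}; candidates ⊆ {E,H,Y}.
W↔N: latent back-door arc(s) into W.
size 0: {}; under {} W still reaches {E,H,N,Y} ∋ N.
size 1: {E}, {H}, {Y}; under {E} W still reaches {N} ∋ N.
size 2: {E,H}, {E,Y}, {H,Y}; under {E,H} W still reaches {N} ∋ N.
W↔N cannot be blocked by any observed set — no back-door set.

W→N: no observed back-door set.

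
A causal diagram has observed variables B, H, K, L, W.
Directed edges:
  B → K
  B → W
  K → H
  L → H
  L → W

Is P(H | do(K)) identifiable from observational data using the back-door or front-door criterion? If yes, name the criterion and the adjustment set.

desc(K)\{K}={H}; candidates ⊆ {B,L,W}.
∅: K⊥H given ∅ in G with K→· removed — back-door holds.
P(H|do(K)) = P(H|K) — no adjustment needed.

P(H|do(K)): backdoor, adjust for ∅.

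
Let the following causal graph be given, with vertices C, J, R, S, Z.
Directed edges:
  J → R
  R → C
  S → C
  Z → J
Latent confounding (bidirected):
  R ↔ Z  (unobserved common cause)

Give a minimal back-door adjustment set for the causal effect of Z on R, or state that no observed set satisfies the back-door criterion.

Z→R: no observed back-door set.

desc(Z)\{Z}={C,J,R}; candidates ⊆ {S}.
Z↔R: latent back-door arc(s) into Z.
size 0: {}; under {} Z still reaches {C,R} ∋ R.
size 1: {S}; under {S} Z still reaches {C,R} ∋ R.
Z↔R cannot be blocked by any observed set — no back-door set.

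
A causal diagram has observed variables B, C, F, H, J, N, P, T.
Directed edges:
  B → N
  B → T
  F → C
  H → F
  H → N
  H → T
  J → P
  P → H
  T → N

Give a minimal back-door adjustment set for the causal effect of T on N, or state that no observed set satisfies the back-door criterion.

T→N: minimal back-door set {B, H}.

desc(T)\{T}={N}; candidates ⊆ {B,C,F,H,J,P}.
size 0: {}; under {} T still reaches {B,C,F,H,J,N,P} ∋ N.
size 1: {B}, {C}, {F} …(+3); under {B} T still reaches {C,F,H,J,N,P} ∋ N.
{B,H}: T⊥N given {B,H} in G with T→· removed — back-door holds.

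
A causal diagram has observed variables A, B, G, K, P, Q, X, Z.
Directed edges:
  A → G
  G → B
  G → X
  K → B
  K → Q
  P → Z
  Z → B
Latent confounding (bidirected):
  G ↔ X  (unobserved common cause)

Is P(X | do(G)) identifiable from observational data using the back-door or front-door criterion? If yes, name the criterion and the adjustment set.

P(X|do(G)): not identifiable (no BD/FD set).

desc(G)\{G}={B,X}; candidates ⊆ {A,K,P,Q,Z}.
G↔X: latent back-door arc(s) into G.
size 0: {}; under {} G still reaches {A,X} ∋ X.
size 1: {A}, {K}, {P} …(+2); under {A} G still reaches {X} ∋ X.
size 2: {A,K}, {A,P}, {A,Q} …(+7); under {A,K} G still reaches {X} ∋ X.
G↔X cannot be blocked by any observed set — no back-door set.
No mediator lies on a directed G→…→X path.
Neither criterion identifies P(X|do(G)) in this graph.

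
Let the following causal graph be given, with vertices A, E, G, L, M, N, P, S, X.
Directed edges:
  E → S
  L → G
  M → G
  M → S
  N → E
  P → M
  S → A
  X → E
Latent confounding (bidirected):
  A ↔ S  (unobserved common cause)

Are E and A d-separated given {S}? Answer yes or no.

No — E and A are d-connected given {S}.

Bayes-Ball from E | {S} reaches {A,G,M,N,P,X}.
A ∈ reach(E|{S}) ⇒ E ⊥̸ A | {S}.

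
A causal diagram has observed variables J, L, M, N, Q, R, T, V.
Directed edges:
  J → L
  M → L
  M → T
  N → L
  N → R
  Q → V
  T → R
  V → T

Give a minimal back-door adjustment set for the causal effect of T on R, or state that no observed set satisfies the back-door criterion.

T→R: minimal back-door set ∅.

desc(T)\{T}={R}; candidates ⊆ {J,L,M,N,Q,V}.
∅: T⊥R given ∅ in G with T→· removed — back-door holds.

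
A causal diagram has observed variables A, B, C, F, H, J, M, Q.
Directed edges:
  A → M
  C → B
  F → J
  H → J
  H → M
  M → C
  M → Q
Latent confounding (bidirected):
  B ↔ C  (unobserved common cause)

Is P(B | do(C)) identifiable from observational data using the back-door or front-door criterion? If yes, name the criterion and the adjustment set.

desc(C)\{C}={B}; candidates ⊆ {A,F,H,J,M,Q}.
C↔B: latent back-door arc(s) into C.
size 0: {}; under {} C still reaches {A,B,H,J,M,Q} ∋ B.
size 1: {A}, {F}, {H} …(+3); under {A} C still reaches {B,H,J,M,Q} ∋ B.
size 2: {A,F}, {A,H}, {A,J} …(+12); under {A,F} C still reaches {B,H,J,M,Q} ∋ B.
C↔B cannot be blocked by any observed set — no back-door set.
No mediator lies on a directed C→…→B path.
Neither criterion identifies P(B|do(C)) in this graph.

P(B|do(C)): not identifiable (no BD/FD set).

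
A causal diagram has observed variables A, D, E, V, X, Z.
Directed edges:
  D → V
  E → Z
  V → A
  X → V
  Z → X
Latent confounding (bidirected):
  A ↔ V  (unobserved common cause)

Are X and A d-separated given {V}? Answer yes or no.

Bayes-Ball from X | {V} reaches {A,D,E,Z}.
A ∈ reach(X|{V}) ⇒ X ⊥̸ A | {V}.

No — X and A are d-connected given {V}.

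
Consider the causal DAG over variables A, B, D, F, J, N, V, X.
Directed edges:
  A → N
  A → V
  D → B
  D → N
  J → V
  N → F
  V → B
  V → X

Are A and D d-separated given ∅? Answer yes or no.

Yes — A ⊥ D | ∅.

Bayes-Ball from A | ∅ reaches {B,F,N,V,X}.
D ∉ reach(A|∅) ⇒ A ⊥ D | ∅.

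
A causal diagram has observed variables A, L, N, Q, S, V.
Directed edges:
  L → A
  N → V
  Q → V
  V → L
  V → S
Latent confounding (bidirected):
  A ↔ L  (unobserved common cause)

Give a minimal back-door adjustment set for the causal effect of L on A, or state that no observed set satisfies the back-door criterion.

L→A: no observed back-door set.

desc(L)\{L}={A}; candidates ⊆ {N,Q,S,V}.
L↔A: latent back-door arc(s) into L.
size 0: {}; under {} L still reaches {A,N,Q,S,V} ∋ A.
size 1: {N}, {Q}, {S} …(+1); under {N} L still reaches {A,Q,S,V} ∋ A.
size 2: {N,Q}, {N,S}, {N,V} …(+3); under {N,Q} L still reaches {A,S,V} ∋ A.
L↔A cannot be blocked by any observed set — no back-door set.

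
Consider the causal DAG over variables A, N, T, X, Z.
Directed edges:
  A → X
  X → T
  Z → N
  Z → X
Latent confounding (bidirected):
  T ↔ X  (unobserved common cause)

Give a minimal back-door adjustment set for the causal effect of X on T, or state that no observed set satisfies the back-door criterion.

X→T: no observed back-door set.

desc(X)\{X}={T}; candidates ⊆ {A,N,Z}.
X↔T: latent back-door arc(s) into X.
size 0: {}; under {} X still reaches {A,N,T,Z} ∋ T.
size 1: {A}, {N}, {Z}; under {A} X still reaches {N,T,Z} ∋ T.
size 2: {A,N}, {A,Z}, {N,Z}; under {A,N} X still reaches {T,Z} ∋ T.
X↔T cannot be blocked by any observed set — no back-door set.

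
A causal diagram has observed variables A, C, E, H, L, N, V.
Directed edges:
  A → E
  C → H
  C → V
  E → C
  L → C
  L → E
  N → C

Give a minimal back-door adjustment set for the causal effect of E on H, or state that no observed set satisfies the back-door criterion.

E→H: minimal back-door set {L}.

desc(E)\{E}={C,H,V}; candidates ⊆ {A,L,N}.
size 0: {}; under {} E still reaches {A,C,H,L,V} ∋ H.
{L}: E⊥H given {L} in G with E→· removed — back-door holds.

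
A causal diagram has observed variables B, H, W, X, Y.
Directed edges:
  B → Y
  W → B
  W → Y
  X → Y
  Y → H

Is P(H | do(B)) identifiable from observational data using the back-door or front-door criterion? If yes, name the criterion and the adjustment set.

desc(B)\{B}={H,Y}; candidates ⊆ {W,X}.
size 0: {}; under {} B still reaches {H,W,Y} ∋ H.
{W}: B⊥H given {W} in G with B→· removed — back-door holds.
P(H|do(B)) = Σ_{W} P(H|B,W)·P(W).

P(H|do(B)): backdoor, adjust for {W}.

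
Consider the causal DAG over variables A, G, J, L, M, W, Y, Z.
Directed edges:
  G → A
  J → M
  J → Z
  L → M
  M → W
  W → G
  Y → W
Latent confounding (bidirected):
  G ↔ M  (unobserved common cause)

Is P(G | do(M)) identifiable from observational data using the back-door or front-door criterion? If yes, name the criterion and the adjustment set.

desc(M)\{M}={A,G,W}; candidates ⊆ {J,L,Y,Z}.
M↔G: latent back-door arc(s) into M.
size 0: {}; under {} M still reaches {A,G,J,L,Z} ∋ G.
size 1: {J}, {L}, {Y} …(+1); under {J} M still reaches {A,G,L} ∋ G.
size 2: {J,L}, {J,Y}, {J,Z} …(+3); under {J,L} M still reaches {A,G} ∋ G.
M↔G cannot be blocked by any observed set — no back-door set.
{W}: (i) intercepts every directed M→G path; (ii) no back-door M→{W}; (iii) {M} blocks every back-door {W}→G. Front-door holds.
P(G|do(M)) = Σ_{W} P(W|M) Σ_{M'} P(G|W,M')P(M').

P(G|do(M)): frontdoor, adjust for {W}.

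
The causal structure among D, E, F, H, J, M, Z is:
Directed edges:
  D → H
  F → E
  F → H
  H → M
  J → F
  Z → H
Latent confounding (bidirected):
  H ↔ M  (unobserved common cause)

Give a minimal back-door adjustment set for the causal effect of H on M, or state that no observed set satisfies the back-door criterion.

desc(H)\{H}={M}; candidates ⊆ {D,E,F,J,Z}.
H↔M: latent back-door arc(s) into H.
size 0: {}; under {} H still reaches {D,E,F,J,M,Z} ∋ M.
size 1: {D}, {E}, {F} …(+2); under {D} H still reaches {E,F,J,M,Z} ∋ M.
size 2: {D,E}, {D,F}, {D,J} …(+7); under {D,E} H still reaches {F,J,M,Z} ∋ M.
H↔M cannot be blocked by any observed set — no back-door set.

H→M: no observed back-door set.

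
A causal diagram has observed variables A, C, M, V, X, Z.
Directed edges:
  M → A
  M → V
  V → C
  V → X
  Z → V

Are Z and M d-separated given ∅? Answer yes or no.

Yes — Z ⊥ M | ∅.

Bayes-Ball from Z | ∅ reaches {C,V,X}.
M ∉ reach(Z|∅) ⇒ Z ⊥ M | ∅.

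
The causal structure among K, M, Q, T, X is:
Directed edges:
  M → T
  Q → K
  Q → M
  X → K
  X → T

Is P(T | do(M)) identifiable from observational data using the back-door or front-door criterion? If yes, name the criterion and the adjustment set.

desc(M)\{M}={T}; candidates ⊆ {K,Q,X}.
∅: M⊥T given ∅ in G with M→· removed — back-door holds.
P(T|do(M)) = P(T|M) — no adjustment needed.

P(T|do(M)): backdoor, adjust for ∅.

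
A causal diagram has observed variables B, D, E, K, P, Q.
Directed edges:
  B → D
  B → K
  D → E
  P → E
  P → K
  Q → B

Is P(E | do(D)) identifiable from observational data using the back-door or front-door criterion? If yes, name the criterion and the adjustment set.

P(E|do(D)): backdoor, adjust for ∅.

desc(D)\{D}={E}; candidates ⊆ {B,K,P,Q}.
∅: D⊥E given ∅ in G with D→· removed — back-door holds.
P(E|do(D)) = P(E|D) — no adjustment needed.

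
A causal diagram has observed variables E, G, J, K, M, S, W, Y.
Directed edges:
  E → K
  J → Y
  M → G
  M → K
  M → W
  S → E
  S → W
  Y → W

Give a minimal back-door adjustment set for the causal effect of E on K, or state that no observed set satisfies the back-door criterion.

desc(E)\{E}={K}; candidates ⊆ {G,J,M,S,W,Y}.
∅: E⊥K given ∅ in G with E→· removed — back-door holds.

E→K: minimal back-door set ∅.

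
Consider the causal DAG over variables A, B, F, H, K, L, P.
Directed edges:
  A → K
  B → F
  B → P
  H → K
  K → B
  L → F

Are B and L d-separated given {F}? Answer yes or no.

Bayes-Ball from B | {F} reaches {A,H,K,L,P}.
L ∈ reach(B|{F}) ⇒ B ⊥̸ L | {F}.

No — B and L are d-connected given {F}.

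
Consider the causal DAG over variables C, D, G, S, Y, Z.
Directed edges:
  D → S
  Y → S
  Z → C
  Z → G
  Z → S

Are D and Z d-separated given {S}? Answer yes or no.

Bayes-Ball from D | {S} reaches {C,G,Y,Z}.
Z ∈ reach(D|{S}) ⇒ D ⊥̸ Z | {S}.

No — D and Z are d-connected given {S}.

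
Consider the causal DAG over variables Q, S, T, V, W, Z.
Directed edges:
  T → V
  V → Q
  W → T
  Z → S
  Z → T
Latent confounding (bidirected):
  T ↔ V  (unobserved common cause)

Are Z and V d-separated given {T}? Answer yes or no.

Bayes-Ball from Z | {T} reaches {Q,S,V,W}.
V ∈ reach(Z|{T}) ⇒ Z ⊥̸ V | {T}.

No — Z and V are d-connected given {T}.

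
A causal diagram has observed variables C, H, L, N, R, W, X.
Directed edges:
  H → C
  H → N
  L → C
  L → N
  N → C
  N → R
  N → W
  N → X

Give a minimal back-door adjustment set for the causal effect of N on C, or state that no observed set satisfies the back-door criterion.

desc(N)\{N}={C,R,W,X}; candidates ⊆ {H,L}.
size 0: {}; under {} N still reaches {C,H,L} ∋ C.
size 1: {H}, {L}; under {H} N still reaches {C,L} ∋ C.
{H,L}: N⊥C given {H,L} in G with N→· removed — back-door holds.

N→C: minimal back-door set {H, L}.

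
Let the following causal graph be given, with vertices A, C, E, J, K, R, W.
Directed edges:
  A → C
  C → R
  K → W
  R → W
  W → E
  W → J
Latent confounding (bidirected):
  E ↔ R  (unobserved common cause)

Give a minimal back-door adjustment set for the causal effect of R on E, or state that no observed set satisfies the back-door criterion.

desc(R)\{R}={E,J,W}; candidates ⊆ {A,C,K}.
R↔E: latent back-door arc(s) into R.
size 0: {}; under {} R still reaches {A,C,E} ∋ E.
size 1: {A}, {C}, {K}; under {A} R still reaches {C,E} ∋ E.
size 2: {A,C}, {A,K}, {C,K}; under {A,C} R still reaches {E} ∋ E.
R↔E cannot be blocked by any observed set — no back-door set.

R→E: no observed back-door set.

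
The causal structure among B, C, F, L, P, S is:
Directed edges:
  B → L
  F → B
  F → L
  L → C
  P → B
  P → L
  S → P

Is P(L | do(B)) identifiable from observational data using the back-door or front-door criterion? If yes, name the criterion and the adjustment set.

desc(B)\{B}={C,L}; candidates ⊆ {F,P,S}.
size 0: {}; under {} B still reaches {C,F,L,P,S} ∋ L.
size 1: {F}, {P}, {S}; under {F} B still reaches {C,L,P,S} ∋ L.
{F,P}: B⊥L given {F,P} in G with B→· removed — back-door holds.
P(L|do(B)) = Σ_{F,P} P(L|B,F,P)·P(F,P).

P(L|do(B)): backdoor, adjust for {F, P}.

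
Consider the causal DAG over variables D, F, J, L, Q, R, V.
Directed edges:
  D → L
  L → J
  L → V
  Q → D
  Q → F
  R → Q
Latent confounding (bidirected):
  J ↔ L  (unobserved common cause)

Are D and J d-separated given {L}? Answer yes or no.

No — D and J are d-connected given {L}.

Bayes-Ball from D | {L} reaches {F,J,Q,R}.
J ∈ reach(D|{L}) ⇒ D ⊥̸ J | {L}.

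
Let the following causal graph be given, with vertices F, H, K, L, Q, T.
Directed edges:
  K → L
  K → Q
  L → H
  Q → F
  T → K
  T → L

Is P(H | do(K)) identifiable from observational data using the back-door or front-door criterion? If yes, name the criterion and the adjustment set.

P(H|do(K)): backdoor, adjust for {T}.

desc(K)\{K}={F,H,L,Q}; candidates ⊆ {T}.
size 0: {}; under {} K still reaches {H,L,T} ∋ H.
{T}: K⊥H given {T} in G with K→· removed — back-door holds.
P(H|do(K)) = Σ_{T} P(H|K,T)·P(T).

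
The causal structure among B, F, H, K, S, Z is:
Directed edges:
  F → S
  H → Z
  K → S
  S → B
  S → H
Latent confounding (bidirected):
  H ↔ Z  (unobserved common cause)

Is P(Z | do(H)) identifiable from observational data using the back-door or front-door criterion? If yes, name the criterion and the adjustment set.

desc(H)\{H}={Z}; candidates ⊆ {B,F,K,S}.
H↔Z: latent back-door arc(s) into H.
size 0: {}; under {} H still reaches {B,F,K,S,Z} ∋ Z.
size 1: {B}, {F}, {K} …(+1); under {B} H still reaches {F,K,S,Z} ∋ Z.
size 2: {B,F}, {B,K}, {B,S} …(+3); under {B,F} H still reaches {K,S,Z} ∋ Z.
H↔Z cannot be blocked by any observed set — no back-door set.
No mediator lies on a directed H→…→Z path.
Neither criterion identifies P(Z|do(H)) in this graph.

P(Z|do(H)): not identifiable (no BD/FD set).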